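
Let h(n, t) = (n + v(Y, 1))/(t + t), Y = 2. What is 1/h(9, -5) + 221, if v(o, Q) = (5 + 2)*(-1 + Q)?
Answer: 1979/9 ≈ 219.89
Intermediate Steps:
v(o, Q) = -7 + 7*Q (v(o, Q) = 7*(-1 + Q) = -7 + 7*Q)
h(n, t) = n/(2*t) (h(n, t) = (n + (-7 + 7*1))/(t + t) = (n + (-7 + 7))/((2*t)) = (n + 0)*(1/(2*t)) = n*(1/(2*t)) = n/(2*t))
1/h(9, -5) + 221 = 1/((1/2)*9/(-5)) + 221 = 1/((1/2)*9*(-1/5)) + 221 = 1/(-9/10) + 221 = -10/9 + 221 = 1979/9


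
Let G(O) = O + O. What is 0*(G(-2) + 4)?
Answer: 0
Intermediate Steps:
G(O) = 2*O
0*(G(-2) + 4) = 0*(2*(-2) + 4) = 0*(-4 + 4) = 0*0 = 0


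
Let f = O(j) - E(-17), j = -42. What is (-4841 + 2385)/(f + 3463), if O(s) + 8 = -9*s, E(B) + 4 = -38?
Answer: -2456/3875 ≈ -0.63381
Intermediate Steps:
E(B) = -42 (E(B) = -4 - 38 = -42)
O(s) = -8 - 9*s
f = 412 (f = (-8 - 9*(-42)) - 1*(-42) = (-8 + 378) + 42 = 370 + 42 = 412)
(-4841 + 2385)/(f + 3463) = (-4841 + 2385)/(412 + 3463) = -2456/3875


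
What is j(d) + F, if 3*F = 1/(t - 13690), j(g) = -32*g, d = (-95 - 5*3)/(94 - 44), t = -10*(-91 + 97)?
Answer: 2903999/41250 ≈ 70.400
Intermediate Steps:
t = -60 (t = -10*6 = -60)
d = -11/5 (d = (-95 - 15)/50 = -110*1/50 = -11/5 ≈ -2.2000)
F = -1/41250 (F = 1/(3*(-60 - 13690)) = (⅓)/(-13750) = (⅓)*(-1/13750) = -1/41250 ≈ -2.4242e-5)
j(d) + F = -32*(-11/5) - 1/41250 = 352/5 - 1/41250 = 2903999/41250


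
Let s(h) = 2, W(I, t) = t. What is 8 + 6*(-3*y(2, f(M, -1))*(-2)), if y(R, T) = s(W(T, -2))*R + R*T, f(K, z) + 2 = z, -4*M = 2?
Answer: -64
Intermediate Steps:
M = -½ (M = -¼*2 = -½ ≈ -0.50000)
f(K, z) = -2 + z
y(R, T) = 2*R + R*T
8 + 6*(-3*y(2, f(M, -1))*(-2)) = 8 + 6*(-6*(2 + (-2 - 1))*(-2)) = 8 + 6*(-6*(2 - 3)*(-2)) = 8 + 6*(-6*(-1)*(-2)) = 8 + 6*(-3*(-2)*(-2)) = 8 + 6*(6*(-2)) = 8 + 6*(-12) = 8 - 72 = -64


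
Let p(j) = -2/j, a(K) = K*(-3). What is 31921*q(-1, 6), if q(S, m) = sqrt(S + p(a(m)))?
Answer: 63842*I*sqrt(2)/3 ≈ 30095.0*I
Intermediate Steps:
a(K) = -3*K
q(S, m) = sqrt(S + 2/(3*m)) (q(S, m) = sqrt(S - 2*(-1/(3*m))) = sqrt(S - (-2)/(3*m)) = sqrt(S + 2/(3*m)))
31921*q(-1, 6) = 31921*(sqrt(6/6 + 9*(-1))/3) = 31921*(sqrt(6*(1/6) - 9)/3) = 31921*(sqrt(1 - 9)/3) = 31921*(sqrt(-8)/3) = 31921*((2*I*sqrt(2))/3) = 31921*(2*I*sqrt(2)/3) = 63842*I*sqrt(2)/3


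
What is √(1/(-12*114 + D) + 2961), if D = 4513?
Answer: √29287328170/3145 ≈ 54.415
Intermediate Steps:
√(1/(-12*114 + D) + 2961) = √(1/(-12*114 + 4513) + 2961) = √(1/(-1368 + 4513) + 2961) = √(1/3145 + 2961) = √(9312346/3145) = √29287328170/3145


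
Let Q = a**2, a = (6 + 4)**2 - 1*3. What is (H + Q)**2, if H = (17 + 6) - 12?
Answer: 88736400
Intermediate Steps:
H = 11 (H = 23 - 12 = 11)
a = 97 (a = 10**2 - 3 = 100 - 3 = 97)
Q = 9409 (Q = 97**2 = 9409)
(H + Q)**2 = (11 + 9409)**2 = 9420**2 = 88736400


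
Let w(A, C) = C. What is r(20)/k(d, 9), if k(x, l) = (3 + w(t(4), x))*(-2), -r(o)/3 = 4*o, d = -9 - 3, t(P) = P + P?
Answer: -40/3 ≈ -13.333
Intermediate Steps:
t(P) = 2*P
d = -12
r(o) = -12*o
k(x, l) = -6 - 2*x (k(x, l) = (3 + x)*(-2) = -6 - 2*x)
r(20)/k(d, 9) = (-12*20)/(-6 - 2*(-12)) = -240/(-6 + 24) = -240/18 = -240*1/18 = -40/3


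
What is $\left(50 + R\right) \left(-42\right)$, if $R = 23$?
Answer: $-3066$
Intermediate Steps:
$\left(50 + R\right) \left(-42\right) = \left(50 + 23\right) \left(-42\right) = 73 \left(-42\right) = -3066$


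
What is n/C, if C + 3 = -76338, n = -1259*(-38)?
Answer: -47842/76341 ≈ -0.62669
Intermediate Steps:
n = 47842
C = -76341 (C = -3 - 76338 = -76341)
n/C = 47842/(-76341) = 47842*(-1/76341) = -47842/76341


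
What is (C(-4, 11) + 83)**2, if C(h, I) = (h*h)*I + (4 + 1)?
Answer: 69696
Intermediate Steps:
C(h, I) = 5 + I*h**2 (C(h, I) = h**2*I + 5 = I*h**2 + 5 = 5 + I*h**2)
(C(-4, 11) + 83)**2 = ((5 + 11*(-4)**2) + 83)**2 = ((5 + 11*16) + 83)**2 = ((5 + 176) + 83)**2 = (181 + 83)**2 = 264**2 = 69696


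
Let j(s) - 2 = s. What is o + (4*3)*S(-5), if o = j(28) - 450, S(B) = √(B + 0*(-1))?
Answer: -420 + 12*I*√5 ≈ -420.0 + 26.833*I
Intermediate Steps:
S(B) = √B (S(B) = √(B + 0) = √B)
j(s) = 2 + s
o = -420 (o = (2 + 28) - 450 = 30 - 450 = -420)
o + (4*3)*S(-5) = -420 + (4*3)*√(-5) = -420 + 12*(I*√5) = -420 + 12*I*√5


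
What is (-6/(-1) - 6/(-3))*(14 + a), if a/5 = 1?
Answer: 152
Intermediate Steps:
a = 5 (a = 5*1 = 5)
(-6/(-1) - 6/(-3))*(14 + a) = (-6/(-1) - 6/(-3))*(14 + 5) = (-6*(-1) - 6*(-⅓))*19 = (6 + 2)*19 = 8*19 = 152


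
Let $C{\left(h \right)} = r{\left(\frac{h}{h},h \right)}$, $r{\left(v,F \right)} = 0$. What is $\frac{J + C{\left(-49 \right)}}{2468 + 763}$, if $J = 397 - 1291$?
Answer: $- \frac{298}{1077} \approx -0.27669$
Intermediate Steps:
$J = -894$
$C{\left(h \right)} = 0$
$\frac{J + C{\left(-49 \right)}}{2468 + 763} = \frac{-894 + 0}{2468 + 763} = - \frac{894}{3231} = \left(-894\right) \frac{1}{3231} = - \frac{298}{1077}$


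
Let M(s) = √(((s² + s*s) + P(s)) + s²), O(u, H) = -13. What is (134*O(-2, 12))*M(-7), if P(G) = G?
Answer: -3484*√35 ≈ -20612.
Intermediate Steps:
M(s) = √(s + 3*s²) (M(s) = √(((s² + s*s) + s) + s²) = √(((s² + s²) + s) + s²) = √((2*s² + s) + s²) = √((s + 2*s²) + s²) = √(s + 3*s²))
(134*O(-2, 12))*M(-7) = (134*(-13))*√(-7*(1 + 3*(-7))) = -1742*2*√35 = -3484*√35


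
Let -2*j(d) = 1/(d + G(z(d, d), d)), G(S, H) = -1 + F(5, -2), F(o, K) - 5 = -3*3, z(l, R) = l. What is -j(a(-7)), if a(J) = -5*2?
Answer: -1/30 ≈ -0.033333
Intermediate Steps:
F(o, K) = -4 (F(o, K) = 5 - 3*3 = 5 - 9 = -4)
G(S, H) = -5 (G(S, H) = -1 - 4 = -5)
a(J) = -10
j(d) = -1/(2*(-5 + d)) (j(d) = -1/(2*(d - 5)) = -1/(2*(-5 + d)))
-j(a(-7)) = -(-1)/(-10 + 2*(-10)) = -(-1)/(-10 - 20) = -(-1)/(-30) = -(-1)*(-1)/30 = -1*1/30 = -1/30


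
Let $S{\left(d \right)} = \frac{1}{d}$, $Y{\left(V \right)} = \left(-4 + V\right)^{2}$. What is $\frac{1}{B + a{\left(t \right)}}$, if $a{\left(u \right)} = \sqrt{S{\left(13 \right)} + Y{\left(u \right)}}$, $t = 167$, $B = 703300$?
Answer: $\frac{4571450}{3215100612301} - \frac{\sqrt{4490174}}{6430201224602} \approx 1.4215 \cdot 10^{-6}$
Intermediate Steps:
$a{\left(u \right)} = \sqrt{\frac{1}{13} + \left(-4 + u\right)^{2}}$
$\frac{1}{B + a{\left(t \right)}} = \frac{1}{703300 + \frac{\sqrt{13 + 169 \left(-4 + 167\right)^{2}}}{13}} = \frac{1}{703300 + \frac{\sqrt{13 + 169 \cdot 163^{2}}}{13}} = \frac{1}{703300 + \frac{\sqrt{13 + 169 \cdot 26569}}{13}} = \frac{1}{703300 + \frac{\sqrt{13 + 4490161}}{13}} = \frac{1}{703300 + \frac{\sqrt{4490174}}{13}}$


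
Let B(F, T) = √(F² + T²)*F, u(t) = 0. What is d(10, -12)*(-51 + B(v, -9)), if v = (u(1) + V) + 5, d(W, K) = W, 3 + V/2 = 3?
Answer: -510 + 50*√106 ≈ 4.7815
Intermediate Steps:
V = 0 (V = -6 + 2*3 = -6 + 6 = 0)
v = 5 (v = (0 + 0) + 5 = 0 + 5 = 5)
B(F, T) = F*√(F² + T²)
d(10, -12)*(-51 + B(v, -9)) = 10*(-51 + 5*√(5² + (-9)²)) = 10*(-51 + 5*√(25 + 81)) = 10*(-51 + 5*√106) = -510 + 50*√106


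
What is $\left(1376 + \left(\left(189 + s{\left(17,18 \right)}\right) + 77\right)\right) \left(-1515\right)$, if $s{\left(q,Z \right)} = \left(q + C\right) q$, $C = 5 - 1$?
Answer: $-3028485$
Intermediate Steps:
$C = 4$ ($C = 5 - 1 = 4$)
$s{\left(q,Z \right)} = q \left(4 + q\right)$ ($s{\left(q,Z \right)} = \left(q + 4\right) q = \left(4 + q\right) q = q \left(4 + q\right)$)
$\left(1376 + \left(\left(189 + s{\left(17,18 \right)}\right) + 77\right)\right) \left(-1515\right) = \left(1376 + \left(\left(189 + 17 \left(4 + 17\right)\right) + 77\right)\right) \left(-1515\right) = \left(1376 + \left(\left(189 + 17 \cdot 21\right) + 77\right)\right) \left(-1515\right) = \left(1376 + \left(\left(189 + 357\right) + 77\right)\right) \left(-1515\right) = \left(1376 + \left(546 + 77\right)\right) \left(-1515\right) = \left(1376 + 623\right) \left(-1515\right) = 1999 \left(-1515\right) = -3028485$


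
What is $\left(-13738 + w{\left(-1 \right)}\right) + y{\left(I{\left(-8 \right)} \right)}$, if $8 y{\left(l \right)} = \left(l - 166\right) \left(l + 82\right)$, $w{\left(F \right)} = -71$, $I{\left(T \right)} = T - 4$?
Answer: $- \frac{30733}{2} \approx -15367.0$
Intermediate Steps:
$I{\left(T \right)} = -4 + T$ ($I{\left(T \right)} = T - 4 = -4 + T$)
$y{\left(l \right)} = \frac{\left(-166 + l\right) \left(82 + l\right)}{8}$ ($y{\left(l \right)} = \frac{\left(l - 166\right) \left(l + 82\right)}{8} = \frac{\left(-166 + l\right) \left(82 + l\right)}{8}$)
$\left(-13738 + w{\left(-1 \right)}\right) + y{\left(I{\left(-8 \right)} \right)} = \left(-13738 - 71\right) - \left(\frac{3403}{2} - \frac{\left(-4 - 8\right)^{2}}{8} + \frac{21 \left(-4 - 8\right)}{2}\right) = -13809 - \left(\frac{3151}{2} - 18\right) = -13809 + \left(- \frac{3403}{2} + 126 + \frac{1}{8} \cdot 144\right) = -13809 + \left(- \frac{3403}{2} + 126 + 18\right) = -13809 - \frac{3115}{2} = - \frac{30733}{2}$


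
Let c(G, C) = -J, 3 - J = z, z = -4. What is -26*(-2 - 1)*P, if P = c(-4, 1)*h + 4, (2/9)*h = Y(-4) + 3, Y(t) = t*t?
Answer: -46371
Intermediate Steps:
Y(t) = t²
J = 7 (J = 3 - 1*(-4) = 3 + 4 = 7)
c(G, C) = -7 (c(G, C) = -1*7 = -7)
h = 171/2 (h = 9*((-4)² + 3)/2 = 9*(16 + 3)/2 = (9/2)*19 = 171/2 ≈ 85.500)
P = -1189/2 (P = -7*171/2 + 4 = -1197/2 + 4 = -1189/2 ≈ -594.50)
-26*(-2 - 1)*P = -26*(-2 - 1)*(-1189)/2 = -(-78)*(-1189)/2 = -26*3567/2 = -46371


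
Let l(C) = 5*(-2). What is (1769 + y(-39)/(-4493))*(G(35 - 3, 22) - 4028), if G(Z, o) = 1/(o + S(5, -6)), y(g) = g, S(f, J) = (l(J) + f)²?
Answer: -1504705153140/211171 ≈ -7.1255e+6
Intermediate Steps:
l(C) = -10
S(f, J) = (-10 + f)²
G(Z, o) = 1/(25 + o) (G(Z, o) = 1/(o + (-10 + 5)²) = 1/(o + (-5)²) = 1/(o + 25) = 1/(25 + o))
(1769 + y(-39)/(-4493))*(G(35 - 3, 22) - 4028) = (1769 - 39/(-4493))*(1/(25 + 22) - 4028) = (1769 - 39*(-1/4493))*(1/47 - 4028) = (1769 + 39/4493)*(1/47 - 4028) = (7948156/4493)*(-189315/47) = -1504705153140/211171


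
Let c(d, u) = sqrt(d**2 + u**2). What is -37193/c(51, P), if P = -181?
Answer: -37193*sqrt(35362)/35362 ≈ -197.78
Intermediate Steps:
-37193/c(51, P) = -37193/sqrt(51**2 + (-181)**2) = -37193/sqrt(2601 + 32761) = -37193*sqrt(35362)/35362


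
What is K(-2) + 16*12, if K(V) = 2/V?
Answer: 191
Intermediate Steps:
K(-2) + 16*12 = 2/(-2) + 16*12 = 2*(-½) + 192 = -1 + 192 = 191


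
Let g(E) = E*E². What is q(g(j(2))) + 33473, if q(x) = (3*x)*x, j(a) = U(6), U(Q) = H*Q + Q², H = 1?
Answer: 16467128705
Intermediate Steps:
U(Q) = Q + Q² (U(Q) = 1*Q + Q² = Q + Q²)
j(a) = 42 (j(a) = 6*(1 + 6) = 6*7 = 42)
g(E) = E³
q(x) = 3*x²
q(g(j(2))) + 33473 = 3*(42³)² + 33473 = 3*74088² + 33473 = 3*5489031744 + 33473 = 16467095232 + 33473 = 16467128705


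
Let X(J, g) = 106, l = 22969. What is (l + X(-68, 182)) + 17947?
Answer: 41022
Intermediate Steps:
(l + X(-68, 182)) + 17947 = (22969 + 106) + 17947 = 23075 + 17947 = 41022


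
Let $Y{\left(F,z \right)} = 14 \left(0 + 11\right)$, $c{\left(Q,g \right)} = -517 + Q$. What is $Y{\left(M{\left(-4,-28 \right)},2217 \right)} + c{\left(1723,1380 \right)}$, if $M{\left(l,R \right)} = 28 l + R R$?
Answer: $1360$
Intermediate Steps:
$M{\left(l,R \right)} = R^{2} + 28 l$ ($M{\left(l,R \right)} = 28 l + R^{2} = R^{2} + 28 l$)
$Y{\left(F,z \right)} = 154$ ($Y{\left(F,z \right)} = 14 \cdot 11 = 154$)
$Y{\left(M{\left(-4,-28 \right)},2217 \right)} + c{\left(1723,1380 \right)} = 154 + \left(-517 + 1723\right) = 154 + 1206 = 1360$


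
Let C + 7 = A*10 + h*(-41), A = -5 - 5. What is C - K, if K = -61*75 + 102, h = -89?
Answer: 8015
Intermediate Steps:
A = -10
K = -4473 (K = -4575 + 102 = -4473)
C = 3542 (C = -7 + (-10*10 - 89*(-41)) = -7 + (-100 + 3649) = -7 + 3549 = 3542)
C - K = 3542 - 1*(-4473) = 3542 + 4473 = 8015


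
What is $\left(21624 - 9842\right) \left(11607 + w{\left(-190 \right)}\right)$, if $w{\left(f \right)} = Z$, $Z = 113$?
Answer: $138085040$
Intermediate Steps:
$w{\left(f \right)} = 113$
$\left(21624 - 9842\right) \left(11607 + w{\left(-190 \right)}\right) = \left(21624 - 9842\right) \left(11607 + 113\right) = 11782 \cdot 11720 = 138085040$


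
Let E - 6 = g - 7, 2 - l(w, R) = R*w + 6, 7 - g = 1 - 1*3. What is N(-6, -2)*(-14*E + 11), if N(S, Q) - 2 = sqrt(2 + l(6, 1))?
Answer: -202 - 202*I*sqrt(2) ≈ -202.0 - 285.67*I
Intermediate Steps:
g = 9 (g = 7 - (1 - 1*3) = 7 - (1 - 3) = 7 - 1*(-2) = 7 + 2 = 9)
l(w, R) = -4 - R*w (l(w, R) = 2 - (R*w + 6) = 2 - (6 + R*w) = 2 + (-6 - R*w) = -4 - R*w)
N(S, Q) = 2 + 2*I*sqrt(2) (N(S, Q) = 2 + sqrt(2 + (-4 - 1*1*6)) = 2 + sqrt(2 + (-4 - 6)) = 2 + sqrt(2 - 10) = 2 + sqrt(-8) = 2 + 2*I*sqrt(2))
E = 8 (E = 6 + (9 - 7) = 6 + 2 = 8)
N(-6, -2)*(-14*E + 11) = (2 + 2*I*sqrt(2))*(-14*8 + 11) = (2 + 2*I*sqrt(2))*(-112 + 11) = (2 + 2*I*sqrt(2))*(-101) = -202 - 202*I*sqrt(2)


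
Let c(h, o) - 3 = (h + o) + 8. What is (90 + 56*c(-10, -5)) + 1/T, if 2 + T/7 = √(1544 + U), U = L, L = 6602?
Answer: -3818597/28497 + √8146/56994 ≈ -134.00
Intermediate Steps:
U = 6602
c(h, o) = 11 + h + o (c(h, o) = 3 + ((h + o) + 8) = 3 + (8 + h + o) = 11 + h + o)
T = -14 + 7*√8146 (T = -14 + 7*√(1544 + 6602) = -14 + 7*√8146 ≈ 617.79)
(90 + 56*c(-10, -5)) + 1/T = (90 + 56*(11 - 10 - 5)) + 1/(-14 + 7*√8146) = (90 + 56*(-4)) + 1/(-14 + 7*√8146) = (90 - 224) + 1/(-14 + 7*√8146) = -134 + 1/(-14 + 7*√8146)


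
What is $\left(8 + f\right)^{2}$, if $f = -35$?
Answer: $729$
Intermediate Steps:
$\left(8 + f\right)^{2} = \left(8 - 35\right)^{2} = \left(-27\right)^{2} = 729$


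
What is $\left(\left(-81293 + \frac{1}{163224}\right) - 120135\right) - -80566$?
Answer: $- \frac{19727579087}{163224} \approx -1.2086 \cdot 10^{5}$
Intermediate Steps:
$\left(\left(-81293 + \frac{1}{163224}\right) - 120135\right) - -80566 = \left(\left(-81293 + \frac{1}{163224}\right) - 120135\right) + 80566 = \left(- \frac{13268968631}{163224} - 120135\right) + 80566 = - \frac{32877883871}{163224} + 80566 = - \frac{19727579087}{163224}$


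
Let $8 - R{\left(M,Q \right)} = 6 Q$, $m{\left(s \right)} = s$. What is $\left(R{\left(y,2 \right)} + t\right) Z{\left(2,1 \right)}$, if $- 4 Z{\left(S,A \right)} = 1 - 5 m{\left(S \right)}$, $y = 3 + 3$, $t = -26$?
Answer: $- \frac{135}{2} \approx -67.5$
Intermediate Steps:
$y = 6$
$R{\left(M,Q \right)} = 8 - 6 Q$
$Z{\left(S,A \right)} = - \frac{1}{4} + \frac{5 S}{4}$ ($Z{\left(S,A \right)} = - \frac{1 - 5 S}{4} = - \frac{1}{4} + \frac{5 S}{4}$)
$\left(R{\left(y,2 \right)} + t\right) Z{\left(2,1 \right)} = \left(\left(8 - 12\right) - 26\right) \left(- \frac{1}{4} + \frac{5}{4} \cdot 2\right) = \left(\left(8 - 12\right) - 26\right) \left(- \frac{1}{4} + \frac{5}{2}\right) = \left(-4 - 26\right) \frac{9}{4} = \left(-30\right) \frac{9}{4} = - \frac{135}{2}$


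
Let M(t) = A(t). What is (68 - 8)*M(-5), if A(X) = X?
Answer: -300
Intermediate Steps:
M(t) = t
(68 - 8)*M(-5) = (68 - 8)*(-5) = 60*(-5) = -300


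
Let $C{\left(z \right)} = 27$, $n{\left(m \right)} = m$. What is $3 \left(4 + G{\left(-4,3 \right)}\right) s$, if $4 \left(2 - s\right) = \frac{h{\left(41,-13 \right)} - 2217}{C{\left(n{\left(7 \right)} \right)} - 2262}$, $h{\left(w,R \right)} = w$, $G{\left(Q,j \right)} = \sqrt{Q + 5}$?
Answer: $\frac{3926}{149} \approx 26.349$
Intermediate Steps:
$G{\left(Q,j \right)} = \sqrt{5 + Q}$
$s = \frac{3926}{2235}$ ($s = 2 - \frac{\left(41 - 2217\right) \frac{1}{27 - 2262}}{4} = 2 - \frac{\left(-2176\right) \frac{1}{-2235}}{4} = 2 - \frac{\left(-2176\right) \left(- \frac{1}{2235}\right)}{4} = 2 - \frac{544}{2235} = \frac{3926}{2235} \approx 1.7566$)
$3 \left(4 + G{\left(-4,3 \right)}\right) s = 3 \left(4 + \sqrt{5 - 4}\right) \frac{3926}{2235} = 3 \left(4 + \sqrt{1}\right) \frac{3926}{2235} = 3 \left(4 + 1\right) \frac{3926}{2235} = 3 \cdot 5 \cdot \frac{3926}{2235} = 15 \cdot \frac{3926}{2235} = \frac{3926}{149}$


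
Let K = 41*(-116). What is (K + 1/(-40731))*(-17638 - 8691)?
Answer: 5100365335573/40731 ≈ 1.2522e+8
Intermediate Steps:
K = -4756
(K + 1/(-40731))*(-17638 - 8691) = (-4756 + 1/(-40731))*(-17638 - 8691) = (-4756 - 1/40731)*(-26329) = -193716637/40731*(-26329) = 5100365335573/40731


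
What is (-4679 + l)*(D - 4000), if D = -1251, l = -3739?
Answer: 44202918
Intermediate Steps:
(-4679 + l)*(D - 4000) = (-4679 - 3739)*(-1251 - 4000) = -8418*(-5251) = 44202918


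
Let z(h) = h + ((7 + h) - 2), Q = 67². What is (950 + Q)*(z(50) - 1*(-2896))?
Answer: 16322439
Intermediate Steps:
Q = 4489
z(h) = 5 + 2*h (z(h) = h + (5 + h) = 5 + 2*h)
(950 + Q)*(z(50) - 1*(-2896)) = (950 + 4489)*((5 + 2*50) - 1*(-2896)) = 5439*((5 + 100) + 2896) = 5439*(105 + 2896) = 5439*3001 = 16322439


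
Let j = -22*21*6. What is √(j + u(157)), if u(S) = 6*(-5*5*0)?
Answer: 6*I*√77 ≈ 52.65*I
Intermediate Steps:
u(S) = 0 (u(S) = 6*(-25*0) = 6*0 = 0)
j = -2772 (j = -462*6 = -2772)
√(j + u(157)) = √(-2772 + 0) = √(-2772) = 6*I*√77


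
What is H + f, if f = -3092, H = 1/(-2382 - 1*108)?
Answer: -7699081/2490 ≈ -3092.0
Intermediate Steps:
H = -1/2490 (H = 1/(-2382 - 108) = 1/(-2490) = -1/2490 ≈ -0.00040161)
H + f = -1/2490 - 3092 = -7699081/2490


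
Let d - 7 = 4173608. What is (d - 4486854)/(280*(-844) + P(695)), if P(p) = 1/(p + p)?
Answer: 145134070/109494933 ≈ 1.3255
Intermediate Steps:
d = 4173615 (d = 7 + 4173608 = 4173615)
P(p) = 1/(2*p)
(d - 4486854)/(280*(-844) + P(695)) = (4173615 - 4486854)/(280*(-844) + (½)/695) = -313239/(-236320 + (½)*(1/695)) = -313239/(-236320 + 1/1390) = -313239/(-328484799/1390) = -313239*(-1390/328484799) = 145134070/109494933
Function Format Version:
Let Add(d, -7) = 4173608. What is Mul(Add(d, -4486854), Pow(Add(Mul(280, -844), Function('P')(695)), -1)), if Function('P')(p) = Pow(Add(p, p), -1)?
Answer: Rational(145134070, 109494933) ≈ 1.3255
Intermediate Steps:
d = 4173615 (d = Add(7, 4173608) = 4173615)
Function('P')(p) = Mul(Rational(1, 2), Pow(p, -1)) (Function('P')(p) = Pow(Mul(2, p), -1) = Mul(Rational(1, 2), Pow(p, -1)))
Mul(Add(d, -4486854), Pow(Add(Mul(280, -844), Function('P')(695)), -1)) = Mul(Add(4173615, -4486854), Pow(Add(Mul(280, -844), Mul(Rational(1, 2), Pow(695, -1))), -1)) = Mul(-313239, Pow(Add(-236320, Mul(Rational(1, 2), Rational(1, 695))), -1)) = Mul(-313239, Pow(Add(-236320, Rational(1, 1390)), -1)) = Mul(-313239, Pow(Rational(-328484799, 1390), -1)) = Mul(-313239, Rational(-1390, 328484799)) = Rational(145134070, 109494933)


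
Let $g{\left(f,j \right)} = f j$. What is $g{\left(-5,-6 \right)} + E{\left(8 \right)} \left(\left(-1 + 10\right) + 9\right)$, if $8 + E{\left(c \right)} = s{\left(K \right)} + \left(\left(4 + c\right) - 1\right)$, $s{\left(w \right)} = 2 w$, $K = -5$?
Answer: $-96$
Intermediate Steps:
$E{\left(c \right)} = -15 + c$ ($E{\left(c \right)} = -8 + \left(2 \left(-5\right) + \left(\left(4 + c\right) - 1\right)\right) = -8 + \left(-10 + \left(3 + c\right)\right) = -8 + \left(-7 + c\right) = -15 + c$)
$g{\left(-5,-6 \right)} + E{\left(8 \right)} \left(\left(-1 + 10\right) + 9\right) = \left(-5\right) \left(-6\right) + \left(-15 + 8\right) \left(\left(-1 + 10\right) + 9\right) = 30 - 7 \left(9 + 9\right) = 30 - 126 = -96$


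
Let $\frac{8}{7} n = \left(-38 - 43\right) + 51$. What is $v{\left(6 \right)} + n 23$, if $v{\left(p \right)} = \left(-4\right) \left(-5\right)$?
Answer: $- \frac{2335}{4} \approx -583.75$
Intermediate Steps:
$n = - \frac{105}{4}$ ($n = \frac{7 \left(\left(-38 - 43\right) + 51\right)}{8} = \frac{7 \left(-81 + 51\right)}{8} = \frac{7}{8} \left(-30\right) = - \frac{105}{4} \approx -26.25$)
$v{\left(p \right)} = 20$
$v{\left(6 \right)} + n 23 = 20 - \frac{2415}{4} = - \frac{2335}{4}$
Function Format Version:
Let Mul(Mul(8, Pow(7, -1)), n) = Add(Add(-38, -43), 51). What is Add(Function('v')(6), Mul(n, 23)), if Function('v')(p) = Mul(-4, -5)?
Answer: Rational(-2335, 4) ≈ -583.75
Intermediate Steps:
n = Rational(-105, 4) (n = Mul(Rational(7, 8), Add(Add(-38, -43), 51)) = Mul(Rational(7, 8), Add(-81, 51)) = Mul(Rational(7, 8), -30) = Rational(-105, 4) ≈ -26.250)
Function('v')(p) = 20
Add(Function('v')(6), Mul(n, 23)) = Add(20, Mul(Rational(-105, 4), 23)) = Add(20, Rational(-2415, 4)) = Rational(-2335, 4)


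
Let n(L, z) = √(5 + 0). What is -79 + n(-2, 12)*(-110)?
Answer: -79 - 110*√5 ≈ -324.97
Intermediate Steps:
n(L, z) = √5
-79 + n(-2, 12)*(-110) = -79 + √5*(-110) = -79 - 110*√5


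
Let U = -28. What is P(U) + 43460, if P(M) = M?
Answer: 43432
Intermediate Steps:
P(U) + 43460 = -28 + 43460 = 43432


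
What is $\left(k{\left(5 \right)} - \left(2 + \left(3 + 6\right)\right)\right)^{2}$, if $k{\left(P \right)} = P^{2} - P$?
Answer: $81$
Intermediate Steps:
$\left(k{\left(5 \right)} - \left(2 + \left(3 + 6\right)\right)\right)^{2} = \left(5 \left(-1 + 5\right) - \left(2 + \left(3 + 6\right)\right)\right)^{2} = \left(5 \cdot 4 - \left(2 + 9\right)\right)^{2} = \left(20 - 11\right)^{2} = 9^{2} = 81$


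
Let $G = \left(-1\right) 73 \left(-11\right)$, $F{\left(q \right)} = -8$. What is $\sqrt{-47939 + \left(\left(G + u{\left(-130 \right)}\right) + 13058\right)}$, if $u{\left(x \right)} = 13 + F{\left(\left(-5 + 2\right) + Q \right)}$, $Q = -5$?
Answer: $i \sqrt{34073} \approx 184.59 i$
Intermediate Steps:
$G = 803$ ($G = \left(-73\right) \left(-11\right) = 803$)
$u{\left(x \right)} = 5$ ($u{\left(x \right)} = 13 - 8 = 5$)
$\sqrt{-47939 + \left(\left(G + u{\left(-130 \right)}\right) + 13058\right)} = \sqrt{-47939 + \left(\left(803 + 5\right) + 13058\right)} = \sqrt{-47939 + \left(808 + 13058\right)} = \sqrt{-47939 + 13866} = \sqrt{-34073} = i \sqrt{34073}$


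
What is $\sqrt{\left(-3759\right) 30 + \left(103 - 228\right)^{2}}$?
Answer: $i \sqrt{97145} \approx 311.68 i$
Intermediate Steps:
$\sqrt{\left(-3759\right) 30 + \left(103 - 228\right)^{2}} = \sqrt{-112770 + \left(-125\right)^{2}} = \sqrt{-112770 + 15625} = \sqrt{-97145} = i \sqrt{97145}$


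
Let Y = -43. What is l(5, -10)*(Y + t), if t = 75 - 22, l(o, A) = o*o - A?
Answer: 350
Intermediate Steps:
l(o, A) = o² - A
t = 53
l(5, -10)*(Y + t) = (5² - 1*(-10))*(-43 + 53) = (25 + 10)*10 = 35*10 = 350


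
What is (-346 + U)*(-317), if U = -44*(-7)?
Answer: 12046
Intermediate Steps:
U = 308
(-346 + U)*(-317) = (-346 + 308)*(-317) = -38*(-317) = 12046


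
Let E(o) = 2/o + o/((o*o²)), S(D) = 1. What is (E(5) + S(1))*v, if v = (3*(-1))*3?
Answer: -324/25 ≈ -12.960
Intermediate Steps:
v = -9 (v = -3*3 = -9)
E(o) = o⁻² + 2/o (E(o) = 2/o + o/(o³) = 2/o + o/o³ = 2/o + o⁻² = o⁻² + 2/o)
(E(5) + S(1))*v = ((1 + 2*5)/5² + 1)*(-9) = ((1 + 10)/25 + 1)*(-9) = ((1/25)*11 + 1)*(-9) = (11/25 + 1)*(-9) = (36/25)*(-9) = -324/25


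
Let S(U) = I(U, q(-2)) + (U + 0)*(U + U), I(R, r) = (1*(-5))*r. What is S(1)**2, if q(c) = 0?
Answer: 4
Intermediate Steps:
I(R, r) = -5*r
S(U) = 2*U**2 (S(U) = -5*0 + (U + 0)*(U + U) = 0 + U*(2*U) = 0 + 2*U**2 = 2*U**2)
S(1)**2 = (2*1**2)**2 = (2*1)**2 = 2**2 = 4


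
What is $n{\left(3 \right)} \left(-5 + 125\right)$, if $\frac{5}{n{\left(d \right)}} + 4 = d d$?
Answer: $120$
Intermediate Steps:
$n{\left(d \right)} = \frac{5}{-4 + d^{2}}$ ($n{\left(d \right)} = \frac{5}{-4 + d d} = \frac{5}{-4 + d^{2}}$)
$n{\left(3 \right)} \left(-5 + 125\right) = \frac{5}{-4 + 3^{2}} \left(-5 + 125\right) = \frac{5}{-4 + 9} \cdot 120 = \frac{5}{5} \cdot 120 = 5 \cdot \frac{1}{5} \cdot 120 = 1 \cdot 120 = 120$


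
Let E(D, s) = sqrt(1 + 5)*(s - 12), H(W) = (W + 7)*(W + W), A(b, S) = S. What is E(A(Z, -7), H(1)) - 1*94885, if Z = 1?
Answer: -94885 + 4*sqrt(6) ≈ -94875.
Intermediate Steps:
H(W) = 2*W*(7 + W) (H(W) = (7 + W)*(2*W) = 2*W*(7 + W))
E(D, s) = sqrt(6)*(-12 + s)
E(A(Z, -7), H(1)) - 1*94885 = sqrt(6)*(-12 + 2*1*(7 + 1)) - 1*94885 = sqrt(6)*(-12 + 2*1*8) - 94885 = sqrt(6)*(-12 + 16) - 94885 = sqrt(6)*4 - 94885 = 4*sqrt(6) - 94885 = -94885 + 4*sqrt(6)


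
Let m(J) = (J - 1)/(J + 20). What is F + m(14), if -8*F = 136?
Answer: -565/34 ≈ -16.618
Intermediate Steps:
F = -17 (F = -1/8*136 = -17)
m(J) = (-1 + J)/(20 + J)
F + m(14) = -17 + (-1 + 14)/(20 + 14) = -17 + 13/34 = -565/34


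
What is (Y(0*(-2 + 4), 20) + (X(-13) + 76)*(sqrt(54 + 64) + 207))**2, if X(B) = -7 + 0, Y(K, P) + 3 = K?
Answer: 204480198 + 1970640*sqrt(118) ≈ 2.2589e+8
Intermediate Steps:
Y(K, P) = -3 + K
X(B) = -7
(Y(0*(-2 + 4), 20) + (X(-13) + 76)*(sqrt(54 + 64) + 207))**2 = ((-3 + 0*(-2 + 4)) + (-7 + 76)*(sqrt(54 + 64) + 207))**2 = ((-3 + 0*2) + 69*(sqrt(118) + 207))**2 = ((-3 + 0) + 69*(207 + sqrt(118)))**2 = (-3 + (14283 + 69*sqrt(118)))**2 = (14280 + 69*sqrt(118))**2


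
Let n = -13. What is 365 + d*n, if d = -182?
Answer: 2731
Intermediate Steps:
365 + d*n = 365 - 182*(-13) = 365 + 2366 = 2731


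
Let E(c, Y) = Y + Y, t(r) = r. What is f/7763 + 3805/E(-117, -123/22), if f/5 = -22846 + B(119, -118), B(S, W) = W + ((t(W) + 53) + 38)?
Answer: -339059830/954849 ≈ -355.09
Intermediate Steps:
B(S, W) = 91 + 2*W (B(S, W) = W + ((W + 53) + 38) = W + ((53 + W) + 38) = W + (91 + W) = 91 + 2*W)
E(c, Y) = 2*Y
f = -114955 (f = 5*(-22846 + (91 + 2*(-118))) = 5*(-22846 + (91 - 236)) = 5*(-22846 - 145) = 5*(-22991) = -114955)
f/7763 + 3805/E(-117, -123/22) = -114955/7763 + 3805/((2*(-123/22))) = -114955/7763 + 3805/(-123/11) = -114955/7763 + 3805*(-11/123) = -114955/7763 - 41855/123 = -339059830/954849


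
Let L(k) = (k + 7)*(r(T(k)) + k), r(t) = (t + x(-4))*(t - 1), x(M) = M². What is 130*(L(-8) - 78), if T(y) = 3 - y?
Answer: -44200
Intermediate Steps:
r(t) = (-1 + t)*(16 + t) (r(t) = (t + (-4)²)*(t - 1) = (t + 16)*(-1 + t) = (16 + t)*(-1 + t) = (-1 + t)*(16 + t))
L(k) = (7 + k)*(29 + (3 - k)² - 14*k) (L(k) = (k + 7)*((-16 + (3 - k)² + 15*(3 - k)) + k) = (7 + k)*((-16 + (3 - k)² + (45 - 15*k)) + k) = (7 + k)*((29 + (3 - k)² - 15*k) + k) = (7 + k)*(29 + (3 - k)² - 14*k))
130*(L(-8) - 78) = 130*((266 + (-8)³ - 102*(-8) - 13*(-8)²) - 78) = 130*((266 - 512 + 816 - 13*64) - 78) = 130*((266 - 512 + 816 - 832) - 78) = 130*(-262 - 78) = 130*(-340) = -44200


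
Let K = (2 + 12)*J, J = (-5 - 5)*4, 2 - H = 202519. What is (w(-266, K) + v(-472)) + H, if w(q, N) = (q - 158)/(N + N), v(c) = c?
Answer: -28418407/140 ≈ -2.0299e+5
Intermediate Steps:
H = -202517 (H = 2 - 1*202519 = 2 - 202519 = -202517)
J = -40 (J = -10*4 = -40)
K = -560 (K = (2 + 12)*(-40) = 14*(-40) = -560)
w(q, N) = (-158 + q)/(2*N) (w(q, N) = (-158 + q)/((2*N)) = (-158 + q)*(1/(2*N)) = (-158 + q)/(2*N))
(w(-266, K) + v(-472)) + H = ((½)*(-158 - 266)/(-560) - 472) - 202517 = ((½)*(-1/560)*(-424) - 472) - 202517 = (53/140 - 472) - 202517 = -66027/140 - 202517 = -28418407/140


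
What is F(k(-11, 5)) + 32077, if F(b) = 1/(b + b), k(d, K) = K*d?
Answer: 3528469/110 ≈ 32077.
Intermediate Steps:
F(b) = 1/(2*b)
F(k(-11, 5)) + 32077 = 1/(2*((5*(-11)))) + 32077 = (1/2)/(-55) + 32077 = (1/2)*(-1/55) + 32077 = -1/110 + 32077 = 3528469/110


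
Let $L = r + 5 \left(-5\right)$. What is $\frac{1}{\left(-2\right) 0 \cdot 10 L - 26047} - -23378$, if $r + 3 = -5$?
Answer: $\frac{608926765}{26047} \approx 23378.0$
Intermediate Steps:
$r = -8$ ($r = -3 - 5 = -8$)
$L = -33$ ($L = -8 + 5 \left(-5\right) = -8 - 25 = -33$)
$\frac{1}{\left(-2\right) 0 \cdot 10 L - 26047} - -23378 = \frac{1}{\left(-2\right) 0 \cdot 10 \left(-33\right) - 26047} - -23378 = \frac{1}{0 \cdot 10 \left(-33\right) - 26047} + 23378 = \frac{1}{0 \left(-33\right) - 26047} + 23378 = \frac{1}{0 - 26047} + 23378 = \frac{1}{-26047} + 23378 = - \frac{1}{26047} + 23378 = \frac{608926765}{26047}$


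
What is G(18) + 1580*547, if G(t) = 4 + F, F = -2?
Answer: 864262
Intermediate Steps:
G(t) = 2 (G(t) = 4 - 2 = 2)
G(18) + 1580*547 = 2 + 1580*547 = 2 + 864260 = 864262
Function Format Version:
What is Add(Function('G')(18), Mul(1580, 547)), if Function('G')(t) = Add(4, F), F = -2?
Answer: 864262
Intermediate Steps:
Function('G')(t) = 2 (Function('G')(t) = Add(4, -2) = 2)
Add(Function('G')(18), Mul(1580, 547)) = Add(2, Mul(1580, 547)) = Add(2, 864260) = 864262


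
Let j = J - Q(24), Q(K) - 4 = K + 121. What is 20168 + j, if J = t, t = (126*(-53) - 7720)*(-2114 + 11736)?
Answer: -138517537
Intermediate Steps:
Q(K) = 125 + K (Q(K) = 4 + (K + 121) = 4 + (121 + K) = 125 + K)
t = -138537556 (t = (-6678 - 7720)*9622 = -14398*9622 = -138537556)
J = -138537556
j = -138537705 (j = -138537556 - (125 + 24) = -138537556 - 1*149 = -138537556 - 149 = -138537705)
20168 + j = 20168 - 138537705 = -138517537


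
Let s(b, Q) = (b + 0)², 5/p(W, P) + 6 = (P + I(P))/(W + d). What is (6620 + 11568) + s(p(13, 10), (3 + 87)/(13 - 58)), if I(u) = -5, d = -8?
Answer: 18189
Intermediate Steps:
p(W, P) = 5/(-6 + (-5 + P)/(-8 + W)) (p(W, P) = 5/(-6 + (P - 5)/(W - 8)) = 5/(-6 + (-5 + P)/(-8 + W)))
s(b, Q) = b²
(6620 + 11568) + s(p(13, 10), (3 + 87)/(13 - 58)) = (6620 + 11568) + (5*(-8 + 13)/(43 + 10 - 6*13))² = 18188 + (5*5/(43 + 10 - 78))² = 18188 + (5*5/(-25))² = 18188 + (5*(-1/25)*5)² = 18188 + (-1)² = 18188 + 1 = 18189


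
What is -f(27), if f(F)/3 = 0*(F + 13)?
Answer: 0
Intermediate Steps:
f(F) = 0 (f(F) = 3*(0*(F + 13)) = 3*(0*(13 + F)) = 3*0 = 0)
-f(27) = -1*0 = 0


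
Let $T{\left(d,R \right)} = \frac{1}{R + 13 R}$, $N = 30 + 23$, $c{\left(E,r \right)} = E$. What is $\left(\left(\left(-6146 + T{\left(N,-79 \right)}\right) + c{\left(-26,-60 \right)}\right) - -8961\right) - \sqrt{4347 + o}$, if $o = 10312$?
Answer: $\frac{3084633}{1106} - \sqrt{14659} \approx 2667.9$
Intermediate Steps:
$N = 53$
$T{\left(d,R \right)} = \frac{1}{14 R}$
$\left(\left(\left(-6146 + T{\left(N,-79 \right)}\right) + c{\left(-26,-60 \right)}\right) - -8961\right) - \sqrt{4347 + o} = \left(\left(\left(-6146 + \frac{1}{14 \left(-79\right)}\right) - 26\right) - -8961\right) - \sqrt{4347 + 10312} = \left(\left(\left(-6146 + \frac{1}{14} \left(- \frac{1}{79}\right)\right) - 26\right) + 8961\right) - \sqrt{14659} = \left(\left(\left(-6146 - \frac{1}{1106}\right) - 26\right) + 8961\right) - \sqrt{14659} = \left(\left(- \frac{6797477}{1106} - 26\right) + 8961\right) - \sqrt{14659} = \left(- \frac{6826233}{1106} + 8961\right) - \sqrt{14659} = \frac{3084633}{1106} - \sqrt{14659}$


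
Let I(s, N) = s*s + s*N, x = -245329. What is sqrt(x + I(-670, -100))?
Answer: sqrt(270571) ≈ 520.16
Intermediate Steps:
I(s, N) = s**2 + N*s
sqrt(x + I(-670, -100)) = sqrt(-245329 - 670*(-100 - 670)) = sqrt(-245329 - 670*(-770)) = sqrt(-245329 + 515900) = sqrt(270571)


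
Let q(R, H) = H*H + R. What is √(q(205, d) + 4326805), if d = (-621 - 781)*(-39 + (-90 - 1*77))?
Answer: √83416698354 ≈ 2.8882e+5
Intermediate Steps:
d = 288812 (d = -1402*(-39 + (-90 - 77)) = -1402*(-39 - 167) = -1402*(-206) = 288812)
q(R, H) = R + H² (q(R, H) = H² + R = R + H²)
√(q(205, d) + 4326805) = √((205 + 288812²) + 4326805) = √((205 + 83412371344) + 4326805) = √(83412371549 + 4326805) = √83416698354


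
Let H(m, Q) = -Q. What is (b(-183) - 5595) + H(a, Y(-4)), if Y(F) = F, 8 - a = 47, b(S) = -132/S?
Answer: -341007/61 ≈ -5590.3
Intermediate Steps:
a = -39 (a = 8 - 1*47 = 8 - 47 = -39)
(b(-183) - 5595) + H(a, Y(-4)) = (-132/(-183) - 5595) - 1*(-4) = (-132*(-1/183) - 5595) + 4 = (44/61 - 5595) + 4 = -341251/61 + 4 = -341007/61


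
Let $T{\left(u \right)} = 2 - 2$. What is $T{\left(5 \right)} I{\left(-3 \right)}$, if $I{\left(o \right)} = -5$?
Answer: $0$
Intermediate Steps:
$T{\left(u \right)} = 0$ ($T{\left(u \right)} = 2 - 2 = 0$)
$T{\left(5 \right)} I{\left(-3 \right)} = 0 \left(-5\right) = 0$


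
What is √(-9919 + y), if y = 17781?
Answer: √7862 ≈ 88.668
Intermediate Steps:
√(-9919 + y) = √(-9919 + 17781) = √7862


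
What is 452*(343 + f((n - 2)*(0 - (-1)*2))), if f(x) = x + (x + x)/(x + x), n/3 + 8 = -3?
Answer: 123848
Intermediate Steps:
n = -33 (n = -24 + 3*(-3) = -24 - 9 = -33)
f(x) = 1 + x (f(x) = x + (2*x)/((2*x)) = x + (2*x)*(1/(2*x)) = x + 1 = 1 + x)
452*(343 + f((n - 2)*(0 - (-1)*2))) = 452*(343 + (1 + (-33 - 2)*(0 - (-1)*2))) = 452*(343 + (1 - 35*(0 - 1*(-2)))) = 452*(343 + (1 - 35*(0 + 2))) = 452*(343 + (1 - 35*2)) = 452*(343 + (1 - 70)) = 452*(343 - 69) = 452*274 = 123848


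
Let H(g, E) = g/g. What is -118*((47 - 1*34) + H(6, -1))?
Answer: -1652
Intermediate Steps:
H(g, E) = 1
-118*((47 - 1*34) + H(6, -1)) = -118*((47 - 1*34) + 1) = -118*((47 - 34) + 1) = -118*(13 + 1) = -118*14 = -1652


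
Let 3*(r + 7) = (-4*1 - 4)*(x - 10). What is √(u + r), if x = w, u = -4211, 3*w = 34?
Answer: 11*I*√314/3 ≈ 64.974*I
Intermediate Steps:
w = 34/3 (w = (⅓)*34 = 34/3 ≈ 11.333)
x = 34/3 ≈ 11.333
r = -95/9 (r = -7 + ((-4*1 - 4)*(34/3 - 10))/3 = -7 + ((-4 - 4)*(4/3))/3 = -7 + (-8*4/3)/3 = -7 + (⅓)*(-32/3) = -7 - 32/9 = -95/9 ≈ -10.556)
√(u + r) = √(-4211 - 95/9) = √(-37994/9) = 11*I*√314/3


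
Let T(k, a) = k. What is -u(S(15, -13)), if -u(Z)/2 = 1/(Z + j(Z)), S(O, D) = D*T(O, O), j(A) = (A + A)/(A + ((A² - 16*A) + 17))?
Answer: -81934/7988955 ≈ -0.010256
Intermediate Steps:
j(A) = 2*A/(17 + A² - 15*A) (j(A) = (2*A)/(A + (17 + A² - 16*A)) = (2*A)/(17 + A² - 15*A) = 2*A/(17 + A² - 15*A))
S(O, D) = D*O
u(Z) = -2/(Z + 2*Z/(17 + Z² - 15*Z))
-u(S(15, -13)) = -2*(-17 - (-13*15)² + 15*(-13*15))/(((-13*15))*(19 + (-13*15)² - (-195)*15)) = -2*(-17 - 1*(-195)² + 15*(-195))/((-195)*(19 + (-195)² - 15*(-195))) = -2*(-1)*(-17 - 1*38025 - 2925)/(195*(19 + 38025 + 2925)) = -2*(-1)*(-17 - 38025 - 2925)/(195*40969) = -2*(-1)*(-40967)/(195*40969) = -1*81934/7988955 = -81934/7988955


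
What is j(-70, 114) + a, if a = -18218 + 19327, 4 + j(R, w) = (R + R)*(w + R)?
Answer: -5055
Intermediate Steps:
j(R, w) = -4 + 2*R*(R + w) (j(R, w) = -4 + (R + R)*(w + R) = -4 + (2*R)*(R + w) = -4 + 2*R*(R + w))
a = 1109
j(-70, 114) + a = (-4 + 2*(-70)² + 2*(-70)*114) + 1109 = (-4 + 2*4900 - 15960) + 1109 = (-4 + 9800 - 15960) + 1109 = -6164 + 1109 = -5055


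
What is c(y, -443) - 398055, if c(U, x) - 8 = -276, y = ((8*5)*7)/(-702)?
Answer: -398323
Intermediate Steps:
y = -140/351 (y = (40*7)*(-1/702) = 280*(-1/702) = -140/351 ≈ -0.39886)
c(U, x) = -268 (c(U, x) = 8 - 276 = -268)
c(y, -443) - 398055 = -268 - 398055 = -398323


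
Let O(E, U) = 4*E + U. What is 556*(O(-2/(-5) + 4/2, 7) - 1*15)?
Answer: 4448/5 ≈ 889.60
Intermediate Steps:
O(E, U) = U + 4*E
556*(O(-2/(-5) + 4/2, 7) - 1*15) = 556*((7 + 4*(-2/(-5) + 4/2)) - 1*15) = 556*((7 + 4*(-2*(-⅕) + 4*(½))) - 15) = 556*((7 + 4*(⅖ + 2)) - 15) = 556*((7 + 4*(12/5)) - 15) = 556*((7 + 48/5) - 15) = 556*(83/5 - 15) = 556*(8/5) = 4448/5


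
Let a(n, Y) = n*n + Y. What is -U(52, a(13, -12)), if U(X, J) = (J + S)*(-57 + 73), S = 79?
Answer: -3776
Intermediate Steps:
a(n, Y) = Y + n² (a(n, Y) = n² + Y = Y + n²)
U(X, J) = 1264 + 16*J (U(X, J) = (J + 79)*(-57 + 73) = (79 + J)*16 = 1264 + 16*J)
-U(52, a(13, -12)) = -(1264 + 16*(-12 + 13²)) = -(1264 + 16*(-12 + 169)) = -(1264 + 16*157) = -(1264 + 2512) = -1*3776 = -3776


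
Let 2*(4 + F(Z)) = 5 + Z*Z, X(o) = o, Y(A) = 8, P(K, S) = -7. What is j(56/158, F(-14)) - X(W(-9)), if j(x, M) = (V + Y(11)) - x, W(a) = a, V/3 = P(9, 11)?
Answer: -344/79 ≈ -4.3544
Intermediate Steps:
V = -21 (V = 3*(-7) = -21)
F(Z) = -3/2 + Z²/2 (F(Z) = -4 + (5 + Z*Z)/2 = -4 + (5 + Z²)/2 = -4 + (5/2 + Z²/2) = -3/2 + Z²/2)
j(x, M) = -13 - x (j(x, M) = (-21 + 8) - x = -13 - x)
j(56/158, F(-14)) - X(W(-9)) = (-13 - 56/158) - 1*(-9) = (-13 - 56/158) + 9 = (-13 - 1*28/79) + 9 = (-13 - 28/79) + 9 = -1055/79 + 9 = -344/79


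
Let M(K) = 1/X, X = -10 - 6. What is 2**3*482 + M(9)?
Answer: 61695/16 ≈ 3855.9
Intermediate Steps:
X = -16
M(K) = -1/16 (M(K) = 1/(-16) = -1/16)
2**3*482 + M(9) = 2**3*482 - 1/16 = 8*482 - 1/16 = 3856 - 1/16 = 61695/16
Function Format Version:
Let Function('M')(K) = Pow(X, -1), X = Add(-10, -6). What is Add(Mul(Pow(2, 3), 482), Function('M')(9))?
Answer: Rational(61695, 16) ≈ 3855.9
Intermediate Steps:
X = -16
Function('M')(K) = Rational(-1, 16) (Function('M')(K) = Pow(-16, -1) = Rational(-1, 16))
Add(Mul(Pow(2, 3), 482), Function('M')(9)) = Add(Mul(Pow(2, 3), 482), Rational(-1, 16)) = Add(Mul(8, 482), Rational(-1, 16)) = Add(3856, Rational(-1, 16)) = Rational(61695, 16)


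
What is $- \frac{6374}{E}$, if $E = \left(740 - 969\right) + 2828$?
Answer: $- \frac{6374}{2599} \approx -2.4525$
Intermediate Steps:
$E = 2599$ ($E = -229 + 2828 = 2599$)
$- \frac{6374}{E} = - \frac{6374}{2599}$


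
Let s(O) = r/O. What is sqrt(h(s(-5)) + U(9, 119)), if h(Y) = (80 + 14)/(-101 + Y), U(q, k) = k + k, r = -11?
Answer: sqrt(14462097)/247 ≈ 15.396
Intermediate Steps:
U(q, k) = 2*k
s(O) = -11/O
h(Y) = 94/(-101 + Y)
sqrt(h(s(-5)) + U(9, 119)) = sqrt(94/(-101 - 11/(-5)) + 2*119) = sqrt(94/(-101 - 11*(-1/5)) + 238) = sqrt(94/(-101 + 11/5) + 238) = sqrt(94/(-494/5) + 238) = sqrt(94*(-5/494) + 238) = sqrt(-235/247 + 238) = sqrt(58551/247) = sqrt(14462097)/247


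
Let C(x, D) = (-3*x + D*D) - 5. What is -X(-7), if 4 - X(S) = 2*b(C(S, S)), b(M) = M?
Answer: 126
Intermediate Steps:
C(x, D) = -5 + D² - 3*x (C(x, D) = (-3*x + D²) - 5 = (D² - 3*x) - 5 = -5 + D² - 3*x)
X(S) = 14 - 2*S² + 6*S (X(S) = 4 - 2*(-5 + S² - 3*S) = 4 - (-10 - 6*S + 2*S²) = 4 + (10 - 2*S² + 6*S) = 14 - 2*S² + 6*S)
-X(-7) = -(14 - 2*(-7)² + 6*(-7)) = -(14 - 2*49 - 42) = -(14 - 98 - 42) = -1*(-126) = 126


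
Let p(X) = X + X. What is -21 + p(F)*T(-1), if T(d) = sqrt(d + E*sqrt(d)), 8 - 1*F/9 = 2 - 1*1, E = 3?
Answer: -21 + 126*sqrt(-1 + 3*I) ≈ 110.01 + 181.77*I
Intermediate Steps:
F = 63 (F = 72 - 9*(2 - 1*1) = 72 - 9*(2 - 1) = 72 - 9*1 = 72 - 9 = 63)
T(d) = sqrt(d + 3*sqrt(d))
p(X) = 2*X
-21 + p(F)*T(-1) = -21 + (2*63)*sqrt(-1 + 3*sqrt(-1)) = -21 + 126*sqrt(-1 + 3*I)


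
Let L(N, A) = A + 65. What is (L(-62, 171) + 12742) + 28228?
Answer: 41206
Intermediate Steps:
L(N, A) = 65 + A
(L(-62, 171) + 12742) + 28228 = ((65 + 171) + 12742) + 28228 = (236 + 12742) + 28228 = 12978 + 28228 = 41206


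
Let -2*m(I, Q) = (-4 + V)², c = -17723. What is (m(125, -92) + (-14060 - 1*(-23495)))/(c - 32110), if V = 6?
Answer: -9433/49833 ≈ -0.18929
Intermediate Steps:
m(I, Q) = -2 (m(I, Q) = -(-4 + 6)²/2 = -½*2² = -½*4 = -2)
(m(125, -92) + (-14060 - 1*(-23495)))/(c - 32110) = (-2 + (-14060 - 1*(-23495)))/(-17723 - 32110) = (-2 + (-14060 + 23495))/(-49833) = (-2 + 9435)*(-1/49833) = 9433*(-1/49833) = -9433/49833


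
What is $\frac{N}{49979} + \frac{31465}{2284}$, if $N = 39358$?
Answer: $\frac{1662482907}{114152036} \approx 14.564$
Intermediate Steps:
$\frac{N}{49979} + \frac{31465}{2284} = \frac{39358}{49979} + \frac{31465}{2284} = \frac{1662482907}{114152036}$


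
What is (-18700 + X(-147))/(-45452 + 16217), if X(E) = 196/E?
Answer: 56104/87705 ≈ 0.63969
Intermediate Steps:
(-18700 + X(-147))/(-45452 + 16217) = (-18700 + 196/(-147))/(-45452 + 16217) = (-18700 + 196*(-1/147))/(-29235) = (-18700 - 4/3)*(-1/29235) = -56104/3*(-1/29235) = 56104/87705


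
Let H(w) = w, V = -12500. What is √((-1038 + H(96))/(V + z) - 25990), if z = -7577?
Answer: 4*I*√654761523886/20077 ≈ 161.21*I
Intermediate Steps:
√((-1038 + H(96))/(V + z) - 25990) = √((-1038 + 96)/(-12500 - 7577) - 25990) = √(-942/(-20077) - 25990) = √(-942*(-1/20077) - 25990) = √(942/20077 - 25990) = √(-521800288/20077) = 4*I*√654761523886/20077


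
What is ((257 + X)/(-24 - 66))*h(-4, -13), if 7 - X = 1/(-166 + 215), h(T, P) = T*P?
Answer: -67262/441 ≈ -152.52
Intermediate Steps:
h(T, P) = P*T
X = 342/49 (X = 7 - 1/(-166 + 215) = 7 - 1/49 = 342/49 ≈ 6.9796)
((257 + X)/(-24 - 66))*h(-4, -13) = ((257 + 342/49)/(-24 - 66))*(-13*(-4)) = ((12935/49)/(-90))*52 = ((12935/49)*(-1/90))*52 = -2587/882*52 = -67262/441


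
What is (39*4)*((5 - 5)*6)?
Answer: 0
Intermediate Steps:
(39*4)*((5 - 5)*6) = 156*(0*6) = 156*0 = 0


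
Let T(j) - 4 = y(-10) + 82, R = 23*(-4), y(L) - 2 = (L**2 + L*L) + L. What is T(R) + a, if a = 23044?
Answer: 23322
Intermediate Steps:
y(L) = 2 + L + 2*L**2 (y(L) = 2 + ((L**2 + L*L) + L) = 2 + ((L**2 + L**2) + L) = 2 + (2*L**2 + L) = 2 + (L + 2*L**2) = 2 + L + 2*L**2)
R = -92
T(j) = 278 (T(j) = 4 + ((2 - 10 + 2*(-10)**2) + 82) = 4 + ((2 - 10 + 2*100) + 82) = 4 + ((2 - 10 + 200) + 82) = 4 + (192 + 82) = 4 + 274 = 278)
T(R) + a = 278 + 23044 = 23322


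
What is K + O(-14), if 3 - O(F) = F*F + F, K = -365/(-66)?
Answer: -11449/66 ≈ -173.47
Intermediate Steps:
K = 365/66 (K = -365*(-1/66) = 365/66 ≈ 5.5303)
O(F) = 3 - F - F² (O(F) = 3 - (F*F + F) = 3 - (F² + F) = 3 - (F + F²) = 3 + (-F - F²) = 3 - F - F²)
K + O(-14) = 365/66 + (3 - 1*(-14) - 1*(-14)²) = 365/66 + (3 + 14 - 1*196) = 365/66 + (3 + 14 - 196) = 365/66 - 179 = -11449/66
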